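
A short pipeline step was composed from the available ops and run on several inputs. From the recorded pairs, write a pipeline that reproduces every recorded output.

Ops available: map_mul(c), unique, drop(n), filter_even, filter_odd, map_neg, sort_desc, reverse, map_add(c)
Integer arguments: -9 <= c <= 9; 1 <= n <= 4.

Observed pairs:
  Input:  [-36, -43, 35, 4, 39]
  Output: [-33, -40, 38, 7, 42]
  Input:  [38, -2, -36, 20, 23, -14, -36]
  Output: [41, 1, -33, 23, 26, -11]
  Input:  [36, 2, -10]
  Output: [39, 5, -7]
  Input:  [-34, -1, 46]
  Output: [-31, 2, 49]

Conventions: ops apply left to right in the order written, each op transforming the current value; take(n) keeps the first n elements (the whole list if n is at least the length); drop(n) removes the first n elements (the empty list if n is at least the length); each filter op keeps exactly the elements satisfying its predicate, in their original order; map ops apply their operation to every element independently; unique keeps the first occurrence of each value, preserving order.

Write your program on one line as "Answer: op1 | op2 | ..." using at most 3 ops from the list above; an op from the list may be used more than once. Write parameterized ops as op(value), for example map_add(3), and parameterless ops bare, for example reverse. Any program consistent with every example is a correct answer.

unique | map_add(3)

Check, running the answer program on each example:
  [-36, -43, 35, 4, 39] -> [-36, -43, 35, 4, 39] -> [-33, -40, 38, 7, 42]
  [38, -2, -36, 20, 23, -14, -36] -> [38, -2, -36, 20, 23, -14] -> [41, 1, -33, 23, 26, -11]
  [36, 2, -10] -> [36, 2, -10] -> [39, 5, -7]
  [-34, -1, 46] -> [-34, -1, 46] -> [-31, 2, 49]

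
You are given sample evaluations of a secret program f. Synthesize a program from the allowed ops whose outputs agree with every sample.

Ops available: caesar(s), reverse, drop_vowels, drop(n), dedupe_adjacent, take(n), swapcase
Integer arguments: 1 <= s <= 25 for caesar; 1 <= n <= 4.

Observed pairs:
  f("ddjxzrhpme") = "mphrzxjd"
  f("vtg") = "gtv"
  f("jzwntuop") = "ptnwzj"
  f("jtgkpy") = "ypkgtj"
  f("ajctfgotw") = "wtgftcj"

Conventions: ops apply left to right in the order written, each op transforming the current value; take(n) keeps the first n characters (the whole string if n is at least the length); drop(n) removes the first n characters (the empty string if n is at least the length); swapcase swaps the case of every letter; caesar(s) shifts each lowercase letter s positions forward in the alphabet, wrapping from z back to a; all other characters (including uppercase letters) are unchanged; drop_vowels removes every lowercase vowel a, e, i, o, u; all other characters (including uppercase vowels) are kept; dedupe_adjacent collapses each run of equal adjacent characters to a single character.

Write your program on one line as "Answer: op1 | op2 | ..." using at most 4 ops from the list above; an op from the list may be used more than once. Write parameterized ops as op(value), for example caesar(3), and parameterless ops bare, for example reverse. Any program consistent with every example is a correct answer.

dedupe_adjacent | drop_vowels | reverse

Check, running the answer program on each example:
  "ddjxzrhpme" -> "djxzrhpme" -> "djxzrhpm" -> "mphrzxjd"
  "vtg" -> "vtg" -> "vtg" -> "gtv"
  "jzwntuop" -> "jzwntuop" -> "jzwntp" -> "ptnwzj"
  "jtgkpy" -> "jtgkpy" -> "jtgkpy" -> "ypkgtj"
  "ajctfgotw" -> "ajctfgotw" -> "jctfgtw" -> "wtgftcj"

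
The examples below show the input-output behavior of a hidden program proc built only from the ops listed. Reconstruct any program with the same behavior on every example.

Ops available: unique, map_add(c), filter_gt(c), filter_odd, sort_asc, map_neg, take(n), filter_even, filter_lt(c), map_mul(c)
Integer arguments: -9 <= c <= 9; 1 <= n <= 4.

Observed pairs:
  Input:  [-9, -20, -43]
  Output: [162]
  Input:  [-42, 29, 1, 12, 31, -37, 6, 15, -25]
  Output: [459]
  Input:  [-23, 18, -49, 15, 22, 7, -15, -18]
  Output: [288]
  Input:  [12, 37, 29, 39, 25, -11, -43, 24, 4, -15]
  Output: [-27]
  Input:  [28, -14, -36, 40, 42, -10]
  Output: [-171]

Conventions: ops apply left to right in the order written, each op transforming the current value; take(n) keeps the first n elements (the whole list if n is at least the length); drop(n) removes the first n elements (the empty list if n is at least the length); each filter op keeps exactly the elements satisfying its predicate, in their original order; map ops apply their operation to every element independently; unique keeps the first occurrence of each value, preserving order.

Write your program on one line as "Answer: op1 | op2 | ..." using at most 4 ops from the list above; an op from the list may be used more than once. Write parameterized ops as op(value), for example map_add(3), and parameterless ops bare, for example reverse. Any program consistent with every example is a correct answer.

take(1) | map_add(-9) | map_mul(-1) | map_mul(9)

Check, running the answer program on each example:
  [-9, -20, -43] -> [-9] -> [-18] -> [18] -> [162]
  [-42, 29, 1, 12, 31, -37, 6, 15, -25] -> [-42] -> [-51] -> [51] -> [459]
  [-23, 18, -49, 15, 22, 7, -15, -18] -> [-23] -> [-32] -> [32] -> [288]
  [12, 37, 29, 39, 25, -11, -43, 24, 4, -15] -> [12] -> [3] -> [-3] -> [-27]
  [28, -14, -36, 40, 42, -10] -> [28] -> [19] -> [-19] -> [-171]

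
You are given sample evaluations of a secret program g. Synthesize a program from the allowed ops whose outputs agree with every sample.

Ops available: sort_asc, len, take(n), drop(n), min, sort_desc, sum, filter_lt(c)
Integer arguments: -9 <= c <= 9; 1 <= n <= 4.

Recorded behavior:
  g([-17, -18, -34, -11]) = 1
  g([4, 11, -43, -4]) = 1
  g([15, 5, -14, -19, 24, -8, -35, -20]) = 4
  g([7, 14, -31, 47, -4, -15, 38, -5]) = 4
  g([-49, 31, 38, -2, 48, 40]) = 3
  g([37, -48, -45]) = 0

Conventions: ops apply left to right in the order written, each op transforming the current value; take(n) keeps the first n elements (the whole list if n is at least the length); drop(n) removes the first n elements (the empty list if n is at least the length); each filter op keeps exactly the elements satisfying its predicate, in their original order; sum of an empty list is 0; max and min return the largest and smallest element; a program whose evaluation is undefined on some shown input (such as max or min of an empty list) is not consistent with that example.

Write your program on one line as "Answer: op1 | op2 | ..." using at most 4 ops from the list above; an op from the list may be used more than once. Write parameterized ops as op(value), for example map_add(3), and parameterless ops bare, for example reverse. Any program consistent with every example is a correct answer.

sort_desc | drop(3) | take(4) | len

Check, running the answer program on each example:
  [-17, -18, -34, -11] -> [-11, -17, -18, -34] -> [-34] -> [-34] -> 1
  [4, 11, -43, -4] -> [11, 4, -4, -43] -> [-43] -> [-43] -> 1
  [15, 5, -14, -19, 24, -8, -35, -20] -> [24, 15, 5, -8, -14, -19, -20, -35] -> [-8, -14, -19, -20, -35] -> [-8, -14, -19, -20] -> 4
  [7, 14, -31, 47, -4, -15, 38, -5] -> [47, 38, 14, 7, -4, -5, -15, -31] -> [7, -4, -5, -15, -31] -> [7, -4, -5, -15] -> 4
  [-49, 31, 38, -2, 48, 40] -> [48, 40, 38, 31, -2, -49] -> [31, -2, -49] -> [31, -2, -49] -> 3
  [37, -48, -45] -> [37, -45, -48] -> [] -> [] -> 0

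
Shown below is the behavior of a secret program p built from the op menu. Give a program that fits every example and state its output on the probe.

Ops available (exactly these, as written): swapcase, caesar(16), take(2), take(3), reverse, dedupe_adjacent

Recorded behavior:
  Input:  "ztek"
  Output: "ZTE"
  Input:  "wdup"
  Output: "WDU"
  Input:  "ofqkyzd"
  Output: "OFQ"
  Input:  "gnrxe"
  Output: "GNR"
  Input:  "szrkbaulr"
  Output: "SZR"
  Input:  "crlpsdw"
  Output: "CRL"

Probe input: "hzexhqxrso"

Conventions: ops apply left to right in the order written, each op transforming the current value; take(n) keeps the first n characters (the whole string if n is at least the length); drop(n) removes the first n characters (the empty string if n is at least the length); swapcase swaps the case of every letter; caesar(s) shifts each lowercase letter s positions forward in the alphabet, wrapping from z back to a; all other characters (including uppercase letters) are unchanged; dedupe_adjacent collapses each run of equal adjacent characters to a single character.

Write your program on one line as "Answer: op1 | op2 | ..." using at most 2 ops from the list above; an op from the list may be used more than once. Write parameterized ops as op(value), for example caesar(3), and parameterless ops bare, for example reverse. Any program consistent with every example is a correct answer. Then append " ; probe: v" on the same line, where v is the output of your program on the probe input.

take(3) | swapcase ; probe: "HZE"

Check, running the answer program on each example:
  "ztek" -> "zte" -> "ZTE"
  "wdup" -> "wdu" -> "WDU"
  "ofqkyzd" -> "ofq" -> "OFQ"
  "gnrxe" -> "gnr" -> "GNR"
  "szrkbaulr" -> "szr" -> "SZR"
  "crlpsdw" -> "crl" -> "CRL"
  probe: "hzexhqxrso" -> "hze" -> "HZE"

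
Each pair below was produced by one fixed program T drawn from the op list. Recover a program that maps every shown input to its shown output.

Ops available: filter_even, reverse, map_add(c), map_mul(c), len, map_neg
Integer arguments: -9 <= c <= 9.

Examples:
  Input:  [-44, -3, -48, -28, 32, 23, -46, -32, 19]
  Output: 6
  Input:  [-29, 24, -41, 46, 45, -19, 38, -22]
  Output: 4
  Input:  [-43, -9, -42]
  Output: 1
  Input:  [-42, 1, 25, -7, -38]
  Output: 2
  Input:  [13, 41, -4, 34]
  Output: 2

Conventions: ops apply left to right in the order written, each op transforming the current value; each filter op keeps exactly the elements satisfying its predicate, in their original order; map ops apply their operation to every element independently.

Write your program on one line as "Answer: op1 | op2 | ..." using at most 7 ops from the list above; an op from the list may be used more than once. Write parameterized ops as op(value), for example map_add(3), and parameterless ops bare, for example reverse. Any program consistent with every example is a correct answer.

reverse | filter_even | map_add(2) | map_mul(5) | map_add(-7) | len

Check, running the answer program on each example:
  [-44, -3, -48, -28, 32, 23, -46, -32, 19] -> [19, -32, -46, 23, 32, -28, -48, -3, -44] -> [-32, -46, 32, -28, -48, -44] -> [-30, -44, 34, -26, -46, -42] -> [-150, -220, 170, -130, -230, -210] -> [-157, -227, 163, -137, -237, -217] -> 6
  [-29, 24, -41, 46, 45, -19, 38, -22] -> [-22, 38, -19, 45, 46, -41, 24, -29] -> [-22, 38, 46, 24] -> [-20, 40, 48, 26] -> [-100, 200, 240, 130] -> [-107, 193, 233, 123] -> 4
  [-43, -9, -42] -> [-42, -9, -43] -> [-42] -> [-40] -> [-200] -> [-207] -> 1
  [-42, 1, 25, -7, -38] -> [-38, -7, 25, 1, -42] -> [-38, -42] -> [-36, -40] -> [-180, -200] -> [-187, -207] -> 2
  [13, 41, -4, 34] -> [34, -4, 41, 13] -> [34, -4] -> [36, -2] -> [180, -10] -> [173, -17] -> 2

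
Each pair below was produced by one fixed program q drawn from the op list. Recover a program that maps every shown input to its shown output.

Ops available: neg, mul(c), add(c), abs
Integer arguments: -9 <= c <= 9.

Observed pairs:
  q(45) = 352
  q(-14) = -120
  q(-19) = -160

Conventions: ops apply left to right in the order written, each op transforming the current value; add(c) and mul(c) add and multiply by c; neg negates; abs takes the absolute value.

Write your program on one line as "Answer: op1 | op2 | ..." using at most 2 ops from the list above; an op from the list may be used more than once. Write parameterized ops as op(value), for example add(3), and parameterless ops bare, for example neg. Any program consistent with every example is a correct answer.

mul(8) | add(-8)

Check, running the answer program on each example:
  45 -> 360 -> 352
  -14 -> -112 -> -120
  -19 -> -152 -> -160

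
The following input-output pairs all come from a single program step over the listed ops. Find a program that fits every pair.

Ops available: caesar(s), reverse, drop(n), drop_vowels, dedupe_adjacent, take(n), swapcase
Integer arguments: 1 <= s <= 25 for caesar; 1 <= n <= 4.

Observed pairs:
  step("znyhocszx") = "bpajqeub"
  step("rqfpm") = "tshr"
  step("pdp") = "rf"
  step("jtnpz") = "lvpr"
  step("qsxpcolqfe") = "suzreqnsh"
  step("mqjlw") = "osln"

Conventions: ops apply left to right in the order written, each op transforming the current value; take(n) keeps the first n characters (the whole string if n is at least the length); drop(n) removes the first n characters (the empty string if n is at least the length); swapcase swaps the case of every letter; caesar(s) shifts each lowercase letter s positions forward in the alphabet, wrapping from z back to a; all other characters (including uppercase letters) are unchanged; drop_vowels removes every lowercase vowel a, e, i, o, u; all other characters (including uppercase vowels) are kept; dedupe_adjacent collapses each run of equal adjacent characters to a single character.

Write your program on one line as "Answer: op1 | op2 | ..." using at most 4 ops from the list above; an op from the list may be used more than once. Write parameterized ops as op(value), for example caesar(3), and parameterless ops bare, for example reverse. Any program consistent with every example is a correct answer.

reverse | drop(1) | reverse | caesar(2)

Check, running the answer program on each example:
  "znyhocszx" -> "xzscohynz" -> "zscohynz" -> "znyhocsz" -> "bpajqeub"
  "rqfpm" -> "mpfqr" -> "pfqr" -> "rqfp" -> "tshr"
  "pdp" -> "pdp" -> "dp" -> "pd" -> "rf"
  "jtnpz" -> "zpntj" -> "pntj" -> "jtnp" -> "lvpr"
  "qsxpcolqfe" -> "efqlocpxsq" -> "fqlocpxsq" -> "qsxpcolqf" -> "suzreqnsh"
  "mqjlw" -> "wljqm" -> "ljqm" -> "mqjl" -> "osln"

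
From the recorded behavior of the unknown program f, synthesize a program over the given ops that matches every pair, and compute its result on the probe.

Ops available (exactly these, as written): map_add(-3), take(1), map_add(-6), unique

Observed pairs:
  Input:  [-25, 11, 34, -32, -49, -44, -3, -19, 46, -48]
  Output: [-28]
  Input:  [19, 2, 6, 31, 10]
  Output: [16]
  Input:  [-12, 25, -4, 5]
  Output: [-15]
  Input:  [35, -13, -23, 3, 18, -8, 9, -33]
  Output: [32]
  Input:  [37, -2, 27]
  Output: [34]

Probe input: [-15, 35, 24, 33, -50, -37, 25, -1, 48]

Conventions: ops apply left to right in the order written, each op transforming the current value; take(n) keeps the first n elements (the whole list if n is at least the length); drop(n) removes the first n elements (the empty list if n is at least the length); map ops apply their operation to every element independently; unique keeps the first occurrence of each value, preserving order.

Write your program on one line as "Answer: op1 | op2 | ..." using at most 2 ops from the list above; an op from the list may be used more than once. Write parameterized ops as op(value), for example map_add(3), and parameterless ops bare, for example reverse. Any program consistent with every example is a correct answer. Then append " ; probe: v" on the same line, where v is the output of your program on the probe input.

take(1) | map_add(-3) ; probe: [-18]

Check, running the answer program on each example:
  [-25, 11, 34, -32, -49, -44, -3, -19, 46, -48] -> [-25] -> [-28]
  [19, 2, 6, 31, 10] -> [19] -> [16]
  [-12, 25, -4, 5] -> [-12] -> [-15]
  [35, -13, -23, 3, 18, -8, 9, -33] -> [35] -> [32]
  [37, -2, 27] -> [37] -> [34]
  probe: [-15, 35, 24, 33, -50, -37, 25, -1, 48] -> [-15] -> [-18]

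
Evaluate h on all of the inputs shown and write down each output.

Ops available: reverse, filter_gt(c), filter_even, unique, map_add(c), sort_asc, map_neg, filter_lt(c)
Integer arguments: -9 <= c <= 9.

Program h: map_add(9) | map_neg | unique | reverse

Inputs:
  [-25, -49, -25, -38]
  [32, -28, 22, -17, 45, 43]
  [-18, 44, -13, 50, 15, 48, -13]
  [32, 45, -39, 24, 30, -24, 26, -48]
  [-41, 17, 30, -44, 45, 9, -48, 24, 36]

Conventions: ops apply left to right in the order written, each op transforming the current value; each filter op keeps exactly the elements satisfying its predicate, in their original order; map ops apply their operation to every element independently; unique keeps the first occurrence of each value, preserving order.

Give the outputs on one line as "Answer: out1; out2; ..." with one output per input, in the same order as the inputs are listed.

Execution, op by op:
  [-25, -49, -25, -38] -> [-16, -40, -16, -29] -> [16, 40, 16, 29] -> [16, 40, 29] -> [29, 40, 16]
  [32, -28, 22, -17, 45, 43] -> [41, -19, 31, -8, 54, 52] -> [-41, 19, -31, 8, -54, -52] -> [-41, 19, -31, 8, -54, -52] -> [-52, -54, 8, -31, 19, -41]
  [-18, 44, -13, 50, 15, 48, -13] -> [-9, 53, -4, 59, 24, 57, -4] -> [9, -53, 4, -59, -24, -57, 4] -> [9, -53, 4, -59, -24, -57] -> [-57, -24, -59, 4, -53, 9]
  [32, 45, -39, 24, 30, -24, 26, -48] -> [41, 54, -30, 33, 39, -15, 35, -39] -> [-41, -54, 30, -33, -39, 15, -35, 39] -> [-41, -54, 30, -33, -39, 15, -35, 39] -> [39, -35, 15, -39, -33, 30, -54, -41]
  [-41, 17, 30, -44, 45, 9, -48, 24, 36] -> [-32, 26, 39, -35, 54, 18, -39, 33, 45] -> [32, -26, -39, 35, -54, -18, 39, -33, -45] -> [32, -26, -39, 35, -54, -18, 39, -33, -45] -> [-45, -33, 39, -18, -54, 35, -39, -26, 32]

[29, 40, 16]; [-52, -54, 8, -31, 19, -41]; [-57, -24, -59, 4, -53, 9]; [39, -35, 15, -39, -33, 30, -54, -41]; [-45, -33, 39, -18, -54, 35, -39, -26, 32]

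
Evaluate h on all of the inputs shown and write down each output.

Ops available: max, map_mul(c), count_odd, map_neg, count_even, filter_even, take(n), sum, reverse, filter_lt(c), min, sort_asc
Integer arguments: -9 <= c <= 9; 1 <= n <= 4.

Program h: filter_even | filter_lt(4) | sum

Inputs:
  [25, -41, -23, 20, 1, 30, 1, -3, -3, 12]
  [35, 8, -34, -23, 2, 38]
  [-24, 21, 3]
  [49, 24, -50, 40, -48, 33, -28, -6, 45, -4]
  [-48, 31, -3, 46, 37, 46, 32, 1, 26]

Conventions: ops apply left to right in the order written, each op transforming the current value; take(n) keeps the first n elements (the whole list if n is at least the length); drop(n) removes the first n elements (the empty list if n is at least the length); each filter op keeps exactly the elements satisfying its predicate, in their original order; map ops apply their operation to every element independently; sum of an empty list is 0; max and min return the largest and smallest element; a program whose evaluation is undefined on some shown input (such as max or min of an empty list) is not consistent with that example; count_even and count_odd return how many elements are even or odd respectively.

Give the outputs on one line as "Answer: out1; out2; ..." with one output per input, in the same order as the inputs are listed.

0; -32; -24; -136; -48

Execution, op by op:
  [25, -41, -23, 20, 1, 30, 1, -3, -3, 12] -> [20, 30, 12] -> [] -> 0
  [35, 8, -34, -23, 2, 38] -> [8, -34, 2, 38] -> [-34, 2] -> -32
  [-24, 21, 3] -> [-24] -> [-24] -> -24
  [49, 24, -50, 40, -48, 33, -28, -6, 45, -4] -> [24, -50, 40, -48, -28, -6, -4] -> [-50, -48, -28, -6, -4] -> -136
  [-48, 31, -3, 46, 37, 46, 32, 1, 26] -> [-48, 46, 46, 32, 26] -> [-48] -> -48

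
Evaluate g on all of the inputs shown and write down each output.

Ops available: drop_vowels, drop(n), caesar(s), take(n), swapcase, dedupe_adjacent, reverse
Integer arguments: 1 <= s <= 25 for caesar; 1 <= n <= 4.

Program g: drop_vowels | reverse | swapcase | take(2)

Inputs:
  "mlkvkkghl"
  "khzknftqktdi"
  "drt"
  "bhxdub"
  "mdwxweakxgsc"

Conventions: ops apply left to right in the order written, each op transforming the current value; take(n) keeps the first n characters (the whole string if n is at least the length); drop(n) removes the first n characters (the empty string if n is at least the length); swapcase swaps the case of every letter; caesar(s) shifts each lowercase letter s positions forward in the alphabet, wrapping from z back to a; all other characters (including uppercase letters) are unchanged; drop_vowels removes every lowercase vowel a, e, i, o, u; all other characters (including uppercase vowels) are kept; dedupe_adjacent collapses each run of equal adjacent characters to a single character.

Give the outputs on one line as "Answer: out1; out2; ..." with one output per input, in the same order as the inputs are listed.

Execution, op by op:
  "mlkvkkghl" -> "mlkvkkghl" -> "lhgkkvklm" -> "LHGKKVKLM" -> "LH"
  "khzknftqktdi" -> "khzknftqktd" -> "dtkqtfnkzhk" -> "DTKQTFNKZHK" -> "DT"
  "drt" -> "drt" -> "trd" -> "TRD" -> "TR"
  "bhxdub" -> "bhxdb" -> "bdxhb" -> "BDXHB" -> "BD"
  "mdwxweakxgsc" -> "mdwxwkxgsc" -> "csgxkwxwdm" -> "CSGXKWXWDM" -> "CS"

"LH"; "DT"; "TR"; "BD"; "CS"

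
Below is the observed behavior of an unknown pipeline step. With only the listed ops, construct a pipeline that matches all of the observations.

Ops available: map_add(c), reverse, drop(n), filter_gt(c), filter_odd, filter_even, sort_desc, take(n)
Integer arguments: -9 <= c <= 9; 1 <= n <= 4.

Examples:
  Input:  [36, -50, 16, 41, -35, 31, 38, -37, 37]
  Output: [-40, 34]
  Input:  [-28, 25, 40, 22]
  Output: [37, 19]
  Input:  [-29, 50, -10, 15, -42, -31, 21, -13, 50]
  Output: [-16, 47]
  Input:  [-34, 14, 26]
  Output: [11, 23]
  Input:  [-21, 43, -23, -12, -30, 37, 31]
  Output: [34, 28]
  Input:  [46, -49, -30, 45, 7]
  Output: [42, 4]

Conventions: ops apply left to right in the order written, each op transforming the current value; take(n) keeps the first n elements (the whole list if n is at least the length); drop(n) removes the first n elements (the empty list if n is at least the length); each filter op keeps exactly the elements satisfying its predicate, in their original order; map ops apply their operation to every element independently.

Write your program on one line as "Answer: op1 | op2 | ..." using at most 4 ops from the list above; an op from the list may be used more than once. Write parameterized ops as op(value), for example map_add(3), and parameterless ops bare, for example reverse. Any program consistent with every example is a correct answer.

reverse | map_add(-3) | take(2) | reverse

Check, running the answer program on each example:
  [36, -50, 16, 41, -35, 31, 38, -37, 37] -> [37, -37, 38, 31, -35, 41, 16, -50, 36] -> [34, -40, 35, 28, -38, 38, 13, -53, 33] -> [34, -40] -> [-40, 34]
  [-28, 25, 40, 22] -> [22, 40, 25, -28] -> [19, 37, 22, -31] -> [19, 37] -> [37, 19]
  [-29, 50, -10, 15, -42, -31, 21, -13, 50] -> [50, -13, 21, -31, -42, 15, -10, 50, -29] -> [47, -16, 18, -34, -45, 12, -13, 47, -32] -> [47, -16] -> [-16, 47]
  [-34, 14, 26] -> [26, 14, -34] -> [23, 11, -37] -> [23, 11] -> [11, 23]
  [-21, 43, -23, -12, -30, 37, 31] -> [31, 37, -30, -12, -23, 43, -21] -> [28, 34, -33, -15, -26, 40, -24] -> [28, 34] -> [34, 28]
  [46, -49, -30, 45, 7] -> [7, 45, -30, -49, 46] -> [4, 42, -33, -52, 43] -> [4, 42] -> [42, 4]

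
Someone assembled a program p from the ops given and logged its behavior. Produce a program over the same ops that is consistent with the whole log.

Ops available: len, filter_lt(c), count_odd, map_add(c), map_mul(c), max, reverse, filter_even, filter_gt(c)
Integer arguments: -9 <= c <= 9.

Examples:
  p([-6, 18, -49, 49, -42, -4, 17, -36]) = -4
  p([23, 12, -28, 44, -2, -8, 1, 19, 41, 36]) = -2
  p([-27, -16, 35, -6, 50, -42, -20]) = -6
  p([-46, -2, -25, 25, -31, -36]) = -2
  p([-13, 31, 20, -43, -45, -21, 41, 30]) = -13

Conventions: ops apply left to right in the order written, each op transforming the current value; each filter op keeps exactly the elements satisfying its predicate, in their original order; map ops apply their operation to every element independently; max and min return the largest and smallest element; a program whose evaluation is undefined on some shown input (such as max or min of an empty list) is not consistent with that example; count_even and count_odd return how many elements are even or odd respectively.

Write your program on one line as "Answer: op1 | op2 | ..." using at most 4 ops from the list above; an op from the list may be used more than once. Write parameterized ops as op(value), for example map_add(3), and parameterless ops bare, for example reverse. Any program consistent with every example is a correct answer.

filter_lt(1) | reverse | max

Check, running the answer program on each example:
  [-6, 18, -49, 49, -42, -4, 17, -36] -> [-6, -49, -42, -4, -36] -> [-36, -4, -42, -49, -6] -> -4
  [23, 12, -28, 44, -2, -8, 1, 19, 41, 36] -> [-28, -2, -8] -> [-8, -2, -28] -> -2
  [-27, -16, 35, -6, 50, -42, -20] -> [-27, -16, -6, -42, -20] -> [-20, -42, -6, -16, -27] -> -6
  [-46, -2, -25, 25, -31, -36] -> [-46, -2, -25, -31, -36] -> [-36, -31, -25, -2, -46] -> -2
  [-13, 31, 20, -43, -45, -21, 41, 30] -> [-13, -43, -45, -21] -> [-21, -45, -43, -13] -> -13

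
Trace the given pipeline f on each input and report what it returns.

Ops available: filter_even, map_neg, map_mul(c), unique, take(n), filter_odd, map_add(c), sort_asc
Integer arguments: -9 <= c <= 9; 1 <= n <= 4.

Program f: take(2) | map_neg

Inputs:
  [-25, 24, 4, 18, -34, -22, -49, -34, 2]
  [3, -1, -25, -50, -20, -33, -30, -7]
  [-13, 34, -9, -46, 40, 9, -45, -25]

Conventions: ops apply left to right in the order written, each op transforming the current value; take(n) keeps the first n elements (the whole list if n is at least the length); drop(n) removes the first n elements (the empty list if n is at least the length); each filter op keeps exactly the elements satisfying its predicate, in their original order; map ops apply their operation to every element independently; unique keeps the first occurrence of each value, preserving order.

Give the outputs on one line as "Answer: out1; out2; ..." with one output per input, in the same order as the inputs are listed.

Execution, op by op:
  [-25, 24, 4, 18, -34, -22, -49, -34, 2] -> [-25, 24] -> [25, -24]
  [3, -1, -25, -50, -20, -33, -30, -7] -> [3, -1] -> [-3, 1]
  [-13, 34, -9, -46, 40, 9, -45, -25] -> [-13, 34] -> [13, -34]

[25, -24]; [-3, 1]; [13, -34]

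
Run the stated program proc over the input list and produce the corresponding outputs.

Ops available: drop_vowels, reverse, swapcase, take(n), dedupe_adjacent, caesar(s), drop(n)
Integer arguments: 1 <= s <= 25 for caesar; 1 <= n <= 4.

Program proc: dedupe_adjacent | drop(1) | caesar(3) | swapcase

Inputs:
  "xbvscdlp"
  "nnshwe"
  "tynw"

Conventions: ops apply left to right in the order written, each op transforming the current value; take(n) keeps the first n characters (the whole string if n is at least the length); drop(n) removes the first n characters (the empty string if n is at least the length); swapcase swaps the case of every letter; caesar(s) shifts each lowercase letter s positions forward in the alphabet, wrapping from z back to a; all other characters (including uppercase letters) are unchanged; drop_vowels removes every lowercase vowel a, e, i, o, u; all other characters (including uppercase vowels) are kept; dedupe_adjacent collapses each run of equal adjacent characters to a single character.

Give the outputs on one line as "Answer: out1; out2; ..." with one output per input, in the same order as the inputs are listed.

Execution, op by op:
  "xbvscdlp" -> "xbvscdlp" -> "bvscdlp" -> "eyvfgos" -> "EYVFGOS"
  "nnshwe" -> "nshwe" -> "shwe" -> "vkzh" -> "VKZH"
  "tynw" -> "tynw" -> "ynw" -> "bqz" -> "BQZ"

"EYVFGOS"; "VKZH"; "BQZ"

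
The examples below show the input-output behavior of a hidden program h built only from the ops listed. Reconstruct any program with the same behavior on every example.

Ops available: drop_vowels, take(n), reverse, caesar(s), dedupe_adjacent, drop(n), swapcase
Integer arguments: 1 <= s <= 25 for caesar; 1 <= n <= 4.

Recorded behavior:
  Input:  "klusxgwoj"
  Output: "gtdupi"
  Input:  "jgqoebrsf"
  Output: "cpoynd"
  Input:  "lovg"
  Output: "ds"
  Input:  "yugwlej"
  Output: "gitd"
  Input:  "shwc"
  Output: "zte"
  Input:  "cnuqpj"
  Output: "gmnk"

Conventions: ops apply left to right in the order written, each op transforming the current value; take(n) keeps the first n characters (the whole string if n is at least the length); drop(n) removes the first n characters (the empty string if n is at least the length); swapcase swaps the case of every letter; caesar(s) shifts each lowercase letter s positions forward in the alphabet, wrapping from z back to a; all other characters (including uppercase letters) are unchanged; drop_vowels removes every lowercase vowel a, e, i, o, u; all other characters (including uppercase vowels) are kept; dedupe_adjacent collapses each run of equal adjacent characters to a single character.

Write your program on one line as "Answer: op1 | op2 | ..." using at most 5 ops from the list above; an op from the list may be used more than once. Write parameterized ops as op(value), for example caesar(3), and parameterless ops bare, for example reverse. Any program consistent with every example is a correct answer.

drop(1) | drop_vowels | reverse | caesar(18) | caesar(5)

Check, running the answer program on each example:
  "klusxgwoj" -> "lusxgwoj" -> "lsxgwj" -> "jwgxsl" -> "boypkd" -> "gtdupi"
  "jgqoebrsf" -> "gqoebrsf" -> "gqbrsf" -> "fsrbqg" -> "xkjtiy" -> "cpoynd"
  "lovg" -> "ovg" -> "vg" -> "gv" -> "yn" -> "ds"
  "yugwlej" -> "ugwlej" -> "gwlj" -> "jlwg" -> "bdoy" -> "gitd"
  "shwc" -> "hwc" -> "hwc" -> "cwh" -> "uoz" -> "zte"
  "cnuqpj" -> "nuqpj" -> "nqpj" -> "jpqn" -> "bhif" -> "gmnk"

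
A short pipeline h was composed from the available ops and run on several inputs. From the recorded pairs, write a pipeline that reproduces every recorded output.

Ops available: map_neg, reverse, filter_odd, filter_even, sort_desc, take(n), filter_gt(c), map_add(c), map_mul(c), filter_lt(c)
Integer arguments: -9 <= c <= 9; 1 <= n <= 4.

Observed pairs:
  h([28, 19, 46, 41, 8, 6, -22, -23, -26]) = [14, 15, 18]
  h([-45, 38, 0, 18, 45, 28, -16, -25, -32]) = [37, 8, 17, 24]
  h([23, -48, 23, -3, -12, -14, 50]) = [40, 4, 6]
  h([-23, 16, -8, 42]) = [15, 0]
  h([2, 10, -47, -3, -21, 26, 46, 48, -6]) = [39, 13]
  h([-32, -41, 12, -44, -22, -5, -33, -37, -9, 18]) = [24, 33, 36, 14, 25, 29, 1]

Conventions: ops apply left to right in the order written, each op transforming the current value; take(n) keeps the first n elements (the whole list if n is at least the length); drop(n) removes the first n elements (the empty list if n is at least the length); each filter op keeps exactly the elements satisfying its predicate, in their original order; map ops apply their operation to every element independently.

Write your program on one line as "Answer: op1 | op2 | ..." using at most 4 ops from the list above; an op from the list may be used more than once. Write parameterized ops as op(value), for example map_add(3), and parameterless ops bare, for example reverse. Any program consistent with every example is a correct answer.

filter_lt(-6) | map_neg | map_add(-8)

Check, running the answer program on each example:
  [28, 19, 46, 41, 8, 6, -22, -23, -26] -> [-22, -23, -26] -> [22, 23, 26] -> [14, 15, 18]
  [-45, 38, 0, 18, 45, 28, -16, -25, -32] -> [-45, -16, -25, -32] -> [45, 16, 25, 32] -> [37, 8, 17, 24]
  [23, -48, 23, -3, -12, -14, 50] -> [-48, -12, -14] -> [48, 12, 14] -> [40, 4, 6]
  [-23, 16, -8, 42] -> [-23, -8] -> [23, 8] -> [15, 0]
  [2, 10, -47, -3, -21, 26, 46, 48, -6] -> [-47, -21] -> [47, 21] -> [39, 13]
  [-32, -41, 12, -44, -22, -5, -33, -37, -9, 18] -> [-32, -41, -44, -22, -33, -37, -9] -> [32, 41, 44, 22, 33, 37, 9] -> [24, 33, 36, 14, 25, 29, 1]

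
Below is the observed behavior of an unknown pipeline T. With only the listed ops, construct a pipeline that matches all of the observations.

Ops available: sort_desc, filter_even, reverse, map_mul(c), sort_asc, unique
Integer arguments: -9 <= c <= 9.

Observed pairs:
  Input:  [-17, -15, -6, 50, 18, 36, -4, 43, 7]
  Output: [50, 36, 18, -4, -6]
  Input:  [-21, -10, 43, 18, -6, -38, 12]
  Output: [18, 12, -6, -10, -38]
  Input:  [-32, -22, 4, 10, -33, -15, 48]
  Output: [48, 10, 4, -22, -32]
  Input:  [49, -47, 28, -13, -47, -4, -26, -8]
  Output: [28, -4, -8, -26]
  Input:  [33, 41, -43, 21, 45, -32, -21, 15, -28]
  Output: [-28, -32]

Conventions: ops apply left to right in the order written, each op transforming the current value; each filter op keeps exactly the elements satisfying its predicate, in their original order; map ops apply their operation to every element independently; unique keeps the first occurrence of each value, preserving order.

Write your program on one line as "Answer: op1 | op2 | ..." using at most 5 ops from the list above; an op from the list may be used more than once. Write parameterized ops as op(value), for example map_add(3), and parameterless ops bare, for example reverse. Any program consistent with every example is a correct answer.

unique | reverse | sort_asc | filter_even | reverse

Check, running the answer program on each example:
  [-17, -15, -6, 50, 18, 36, -4, 43, 7] -> [-17, -15, -6, 50, 18, 36, -4, 43, 7] -> [7, 43, -4, 36, 18, 50, -6, -15, -17] -> [-17, -15, -6, -4, 7, 18, 36, 43, 50] -> [-6, -4, 18, 36, 50] -> [50, 36, 18, -4, -6]
  [-21, -10, 43, 18, -6, -38, 12] -> [-21, -10, 43, 18, -6, -38, 12] -> [12, -38, -6, 18, 43, -10, -21] -> [-38, -21, -10, -6, 12, 18, 43] -> [-38, -10, -6, 12, 18] -> [18, 12, -6, -10, -38]
  [-32, -22, 4, 10, -33, -15, 48] -> [-32, -22, 4, 10, -33, -15, 48] -> [48, -15, -33, 10, 4, -22, -32] -> [-33, -32, -22, -15, 4, 10, 48] -> [-32, -22, 4, 10, 48] -> [48, 10, 4, -22, -32]
  [49, -47, 28, -13, -47, -4, -26, -8] -> [49, -47, 28, -13, -4, -26, -8] -> [-8, -26, -4, -13, 28, -47, 49] -> [-47, -26, -13, -8, -4, 28, 49] -> [-26, -8, -4, 28] -> [28, -4, -8, -26]
  [33, 41, -43, 21, 45, -32, -21, 15, -28] -> [33, 41, -43, 21, 45, -32, -21, 15, -28] -> [-28, 15, -21, -32, 45, 21, -43, 41, 33] -> [-43, -32, -28, -21, 15, 21, 33, 41, 45] -> [-32, -28] -> [-28, -32]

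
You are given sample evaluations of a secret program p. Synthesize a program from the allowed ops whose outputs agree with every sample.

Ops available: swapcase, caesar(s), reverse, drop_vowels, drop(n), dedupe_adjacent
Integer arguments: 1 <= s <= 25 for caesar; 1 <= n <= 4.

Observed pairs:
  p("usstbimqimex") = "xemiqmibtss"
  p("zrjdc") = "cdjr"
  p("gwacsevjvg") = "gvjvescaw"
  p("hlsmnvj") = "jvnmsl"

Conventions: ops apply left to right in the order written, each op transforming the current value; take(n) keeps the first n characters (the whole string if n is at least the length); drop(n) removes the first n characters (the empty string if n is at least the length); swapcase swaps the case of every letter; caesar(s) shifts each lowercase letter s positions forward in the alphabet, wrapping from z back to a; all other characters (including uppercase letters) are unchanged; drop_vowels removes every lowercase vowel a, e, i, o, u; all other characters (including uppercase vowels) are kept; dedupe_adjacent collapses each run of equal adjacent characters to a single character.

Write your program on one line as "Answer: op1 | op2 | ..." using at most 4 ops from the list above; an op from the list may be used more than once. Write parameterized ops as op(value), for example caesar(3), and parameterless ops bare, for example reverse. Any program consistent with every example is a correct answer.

swapcase | drop(1) | swapcase | reverse

Check, running the answer program on each example:
  "usstbimqimex" -> "USSTBIMQIMEX" -> "SSTBIMQIMEX" -> "sstbimqimex" -> "xemiqmibtss"
  "zrjdc" -> "ZRJDC" -> "RJDC" -> "rjdc" -> "cdjr"
  "gwacsevjvg" -> "GWACSEVJVG" -> "WACSEVJVG" -> "wacsevjvg" -> "gvjvescaw"
  "hlsmnvj" -> "HLSMNVJ" -> "LSMNVJ" -> "lsmnvj" -> "jvnmsl"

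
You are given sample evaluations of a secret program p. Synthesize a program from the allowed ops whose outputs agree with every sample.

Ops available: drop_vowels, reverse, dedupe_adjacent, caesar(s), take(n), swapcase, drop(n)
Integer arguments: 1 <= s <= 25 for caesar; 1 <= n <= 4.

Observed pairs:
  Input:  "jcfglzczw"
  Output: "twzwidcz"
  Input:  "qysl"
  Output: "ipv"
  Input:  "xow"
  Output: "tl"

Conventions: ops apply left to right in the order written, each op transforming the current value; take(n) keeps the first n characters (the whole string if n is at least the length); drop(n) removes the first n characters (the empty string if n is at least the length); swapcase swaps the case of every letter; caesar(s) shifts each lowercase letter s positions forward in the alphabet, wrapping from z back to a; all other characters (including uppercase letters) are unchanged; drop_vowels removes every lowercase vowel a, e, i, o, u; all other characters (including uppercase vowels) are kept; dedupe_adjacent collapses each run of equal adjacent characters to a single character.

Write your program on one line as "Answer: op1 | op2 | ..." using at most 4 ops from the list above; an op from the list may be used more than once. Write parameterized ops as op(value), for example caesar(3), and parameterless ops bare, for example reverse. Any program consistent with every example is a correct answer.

drop(1) | reverse | caesar(23)

Check, running the answer program on each example:
  "jcfglzczw" -> "cfglzczw" -> "wzczlgfc" -> "twzwidcz"
  "qysl" -> "ysl" -> "lsy" -> "ipv"
  "xow" -> "ow" -> "wo" -> "tl"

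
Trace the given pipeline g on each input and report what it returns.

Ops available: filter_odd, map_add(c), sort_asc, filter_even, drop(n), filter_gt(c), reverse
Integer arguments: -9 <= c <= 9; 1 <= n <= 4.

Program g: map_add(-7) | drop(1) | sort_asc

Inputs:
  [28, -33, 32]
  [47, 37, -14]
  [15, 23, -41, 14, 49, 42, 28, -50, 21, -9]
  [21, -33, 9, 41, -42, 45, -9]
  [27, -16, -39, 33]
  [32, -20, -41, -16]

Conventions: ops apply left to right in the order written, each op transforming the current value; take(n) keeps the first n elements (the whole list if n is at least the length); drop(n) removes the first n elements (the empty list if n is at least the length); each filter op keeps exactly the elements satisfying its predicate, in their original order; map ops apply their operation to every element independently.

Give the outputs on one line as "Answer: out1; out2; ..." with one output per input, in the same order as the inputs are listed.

Execution, op by op:
  [28, -33, 32] -> [21, -40, 25] -> [-40, 25] -> [-40, 25]
  [47, 37, -14] -> [40, 30, -21] -> [30, -21] -> [-21, 30]
  [15, 23, -41, 14, 49, 42, 28, -50, 21, -9] -> [8, 16, -48, 7, 42, 35, 21, -57, 14, -16] -> [16, -48, 7, 42, 35, 21, -57, 14, -16] -> [-57, -48, -16, 7, 14, 16, 21, 35, 42]
  [21, -33, 9, 41, -42, 45, -9] -> [14, -40, 2, 34, -49, 38, -16] -> [-40, 2, 34, -49, 38, -16] -> [-49, -40, -16, 2, 34, 38]
  [27, -16, -39, 33] -> [20, -23, -46, 26] -> [-23, -46, 26] -> [-46, -23, 26]
  [32, -20, -41, -16] -> [25, -27, -48, -23] -> [-27, -48, -23] -> [-48, -27, -23]

[-40, 25]; [-21, 30]; [-57, -48, -16, 7, 14, 16, 21, 35, 42]; [-49, -40, -16, 2, 34, 38]; [-46, -23, 26]; [-48, -27, -23]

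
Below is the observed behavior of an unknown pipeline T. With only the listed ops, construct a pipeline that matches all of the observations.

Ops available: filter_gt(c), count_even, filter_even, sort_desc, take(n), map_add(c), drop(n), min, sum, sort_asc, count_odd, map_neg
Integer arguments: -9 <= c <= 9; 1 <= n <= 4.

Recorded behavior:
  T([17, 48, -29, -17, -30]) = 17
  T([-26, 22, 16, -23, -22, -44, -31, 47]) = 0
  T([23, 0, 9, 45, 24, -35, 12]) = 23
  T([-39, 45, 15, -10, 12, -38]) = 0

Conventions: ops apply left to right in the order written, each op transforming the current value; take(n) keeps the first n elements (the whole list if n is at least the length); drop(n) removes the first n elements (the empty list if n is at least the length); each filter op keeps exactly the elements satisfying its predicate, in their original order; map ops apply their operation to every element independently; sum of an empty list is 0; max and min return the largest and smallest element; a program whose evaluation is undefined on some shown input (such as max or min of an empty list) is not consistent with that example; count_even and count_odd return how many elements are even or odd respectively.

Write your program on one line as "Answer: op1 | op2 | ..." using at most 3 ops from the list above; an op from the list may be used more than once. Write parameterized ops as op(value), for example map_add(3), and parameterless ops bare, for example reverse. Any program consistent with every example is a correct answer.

take(1) | filter_gt(-6) | sum

Check, running the answer program on each example:
  [17, 48, -29, -17, -30] -> [17] -> [17] -> 17
  [-26, 22, 16, -23, -22, -44, -31, 47] -> [-26] -> [] -> 0
  [23, 0, 9, 45, 24, -35, 12] -> [23] -> [23] -> 23
  [-39, 45, 15, -10, 12, -38] -> [-39] -> [] -> 0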